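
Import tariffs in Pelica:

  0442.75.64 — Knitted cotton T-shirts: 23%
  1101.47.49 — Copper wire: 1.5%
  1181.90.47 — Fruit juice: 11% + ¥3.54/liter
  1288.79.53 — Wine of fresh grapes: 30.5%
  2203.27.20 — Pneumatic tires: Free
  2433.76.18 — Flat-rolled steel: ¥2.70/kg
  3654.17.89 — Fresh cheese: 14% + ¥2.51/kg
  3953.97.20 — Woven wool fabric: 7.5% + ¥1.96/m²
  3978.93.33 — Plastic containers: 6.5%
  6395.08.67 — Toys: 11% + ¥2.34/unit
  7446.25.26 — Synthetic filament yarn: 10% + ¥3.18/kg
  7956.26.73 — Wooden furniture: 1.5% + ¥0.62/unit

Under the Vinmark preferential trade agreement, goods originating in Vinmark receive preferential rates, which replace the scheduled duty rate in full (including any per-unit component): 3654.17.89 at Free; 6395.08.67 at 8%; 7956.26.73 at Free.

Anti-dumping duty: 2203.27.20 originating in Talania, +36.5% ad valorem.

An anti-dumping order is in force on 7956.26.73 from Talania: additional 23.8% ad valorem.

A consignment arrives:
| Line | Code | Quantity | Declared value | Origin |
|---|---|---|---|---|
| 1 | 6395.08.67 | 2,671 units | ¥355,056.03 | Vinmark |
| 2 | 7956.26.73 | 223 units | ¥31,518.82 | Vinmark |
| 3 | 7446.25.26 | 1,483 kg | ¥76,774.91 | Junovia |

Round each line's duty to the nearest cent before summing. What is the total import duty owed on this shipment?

¥40,797.91

Line 1 (6395.08.67, Vinmark, 2,671 units, ¥355,056.03):
Base rate for 6395.08.67 is 11% + ¥2.34/unit.
Origin Vinmark qualifies under the Pelica–Vinmark agreement and 6395.08.67 is covered: preferential rate 8% applies instead.
Duty = ¥355,056.03 × 8% = ¥28,404.48.
Line 2 (7956.26.73, Vinmark, 223 units, ¥31,518.82):
Base rate for 7956.26.73 is 1.5% + ¥0.62/unit.
Origin Vinmark qualifies under the Pelica–Vinmark agreement and 7956.26.73 is covered: preferential rate Free applies instead.
The additional-duty order on 7956.26.73 targets Talania, not Vinmark; it does not apply.
Duty = ¥31,518.82 × 0% = ¥0.00.
Line 3 (7446.25.26, Junovia, 1,483 kg, ¥76,774.91):
Base rate for 7446.25.26 is 10% + ¥3.18/kg.
Duty = ¥76,774.91 × 10% + 1,483 × ¥3.18 = ¥12,393.43.
Total = ¥28,404.48 + ¥0.00 + ¥12,393.43 = ¥40,797.91.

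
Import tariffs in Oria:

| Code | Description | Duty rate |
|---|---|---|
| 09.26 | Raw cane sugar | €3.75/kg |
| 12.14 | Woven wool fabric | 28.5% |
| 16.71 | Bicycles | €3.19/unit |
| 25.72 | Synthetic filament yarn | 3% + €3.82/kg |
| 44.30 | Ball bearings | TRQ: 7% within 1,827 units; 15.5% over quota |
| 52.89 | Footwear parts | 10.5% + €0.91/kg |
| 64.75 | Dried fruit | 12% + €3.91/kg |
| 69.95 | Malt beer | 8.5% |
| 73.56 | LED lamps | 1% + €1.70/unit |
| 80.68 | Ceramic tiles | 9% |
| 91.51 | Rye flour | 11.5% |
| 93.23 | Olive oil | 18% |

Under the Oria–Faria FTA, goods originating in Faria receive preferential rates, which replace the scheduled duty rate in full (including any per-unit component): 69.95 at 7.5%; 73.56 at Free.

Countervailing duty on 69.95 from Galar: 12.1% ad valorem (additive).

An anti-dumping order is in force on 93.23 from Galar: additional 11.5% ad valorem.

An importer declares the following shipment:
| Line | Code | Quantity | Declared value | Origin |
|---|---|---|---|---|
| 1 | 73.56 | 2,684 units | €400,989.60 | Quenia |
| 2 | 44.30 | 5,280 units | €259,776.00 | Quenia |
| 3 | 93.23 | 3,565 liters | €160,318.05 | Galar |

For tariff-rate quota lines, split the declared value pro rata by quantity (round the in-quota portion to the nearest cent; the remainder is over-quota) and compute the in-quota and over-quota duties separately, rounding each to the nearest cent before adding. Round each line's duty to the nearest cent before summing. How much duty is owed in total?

€88,491.29

Line 1 (73.56, Quenia, 2,684 units, €400,989.60):
Base rate for 73.56 is 1% + €1.70/unit.
73.56 has an FTA preferential rate, but origin Quenia is not Faria; base rate stands.
Duty = €400,989.60 × 1% + 2,684 × €1.70 = €8,572.70.
Line 2 (44.30, Quenia, 5,280 units, €259,776.00):
Code 44.30 is under a tariff-rate quota (threshold 1,827 units). In-quota: 1,827 units at 7%; over-quota: 3,453 units at 15.5%.
Pro-rata value split: in-quota = €259,776.00 × 1,827/5,280 = €89,888.40; over-quota = €259,776.00 − €89,888.40 = €169,887.60.
In-quota duty = €89,888.40 × 7% = €6,292.19. Over-quota duty = €169,887.60 × 15.5% = €26,332.58.
Line duty = €6,292.19 + €26,332.58 = €32,624.77.
Line 3 (93.23, Galar, 3,565 liters, €160,318.05):
Base rate for 93.23 is 18%.
Additional duty on 93.23 from Galar: +11.5%. Applied ad valorem rate: 18% + 11.5% = 29.5%.
Duty = €160,318.05 × 29.5% = €47,293.82.
Total = €8,572.70 + €32,624.77 + €47,293.82 = €88,491.29.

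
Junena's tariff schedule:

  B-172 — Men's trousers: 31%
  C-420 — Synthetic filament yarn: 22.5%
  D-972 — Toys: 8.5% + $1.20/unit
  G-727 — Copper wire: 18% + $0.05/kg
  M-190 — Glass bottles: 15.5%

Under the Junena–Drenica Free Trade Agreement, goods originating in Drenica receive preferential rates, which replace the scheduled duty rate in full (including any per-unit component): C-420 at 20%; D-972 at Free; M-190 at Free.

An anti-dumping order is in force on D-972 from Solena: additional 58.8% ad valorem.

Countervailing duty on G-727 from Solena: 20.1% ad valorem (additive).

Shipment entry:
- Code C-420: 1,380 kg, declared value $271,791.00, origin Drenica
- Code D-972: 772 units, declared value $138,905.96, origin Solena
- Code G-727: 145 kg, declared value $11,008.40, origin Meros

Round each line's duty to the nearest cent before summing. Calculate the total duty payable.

Line 1 (C-420, Drenica, 1,380 kg, $271,791.00):
Base rate for C-420 is 22.5%.
Origin Drenica qualifies under the Junena–Drenica agreement and C-420 is covered: preferential rate 20% applies instead.
Duty = $271,791.00 × 20% = $54,358.20.
Line 2 (D-972, Solena, 772 units, $138,905.96):
Base rate for D-972 is 8.5% + $1.20/unit.
D-972 has an FTA preferential rate, but origin Solena is not Drenica; base rate stands.
Additional duty on D-972 from Solena: +58.8%. Applied ad valorem rate: 8.5% + 58.8% = 67.3%.
Duty = $138,905.96 × 67.3% + 772 × $1.20 = $94,410.11.
Line 3 (G-727, Meros, 145 kg, $11,008.40):
Base rate for G-727 is 18% + $0.05/kg.
The additional-duty order on G-727 targets Solena, not Meros; it does not apply.
Duty = $11,008.40 × 18% + 145 × $0.05 = $1,988.76.
Total = $54,358.20 + $94,410.11 + $1,988.76 = $150,757.07.

$150,757.07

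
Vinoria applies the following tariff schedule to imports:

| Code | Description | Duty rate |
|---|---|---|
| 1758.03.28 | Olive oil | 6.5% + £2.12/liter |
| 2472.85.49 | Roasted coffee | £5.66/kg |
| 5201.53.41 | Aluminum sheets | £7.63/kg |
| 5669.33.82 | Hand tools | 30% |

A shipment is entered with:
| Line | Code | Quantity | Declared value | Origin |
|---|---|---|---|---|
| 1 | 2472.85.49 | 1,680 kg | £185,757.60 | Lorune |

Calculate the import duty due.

Line 1 (2472.85.49, Lorune, 1,680 kg, £185,757.60):
Base rate for 2472.85.49 is £5.66/kg.
Duty = 1,680 × £5.66 = £9,508.80.

£9,508.80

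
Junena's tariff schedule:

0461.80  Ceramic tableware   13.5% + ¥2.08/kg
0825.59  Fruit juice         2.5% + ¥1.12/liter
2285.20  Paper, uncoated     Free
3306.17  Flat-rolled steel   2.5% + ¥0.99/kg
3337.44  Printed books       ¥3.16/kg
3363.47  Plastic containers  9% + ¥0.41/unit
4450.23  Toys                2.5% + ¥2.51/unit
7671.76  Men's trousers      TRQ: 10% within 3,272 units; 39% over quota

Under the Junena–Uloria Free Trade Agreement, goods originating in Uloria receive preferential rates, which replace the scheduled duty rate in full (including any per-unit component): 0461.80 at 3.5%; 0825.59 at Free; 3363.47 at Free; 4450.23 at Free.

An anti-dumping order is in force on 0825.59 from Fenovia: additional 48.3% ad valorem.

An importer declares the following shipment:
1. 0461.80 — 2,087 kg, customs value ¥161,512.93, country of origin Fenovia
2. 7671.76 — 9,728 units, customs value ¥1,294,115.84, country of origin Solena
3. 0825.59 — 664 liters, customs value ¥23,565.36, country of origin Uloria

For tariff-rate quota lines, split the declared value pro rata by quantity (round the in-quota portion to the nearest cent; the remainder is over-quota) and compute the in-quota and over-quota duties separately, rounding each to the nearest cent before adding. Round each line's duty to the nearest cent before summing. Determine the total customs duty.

¥404,620.89

Line 1 (0461.80, Fenovia, 2,087 kg, ¥161,512.93):
Base rate for 0461.80 is 13.5% + ¥2.08/kg.
0461.80 has an FTA preferential rate, but origin Fenovia is not Uloria; base rate stands.
Duty = ¥161,512.93 × 13.5% + 2,087 × ¥2.08 = ¥26,145.21.
Line 2 (7671.76, Solena, 9,728 units, ¥1,294,115.84):
Code 7671.76 is under a tariff-rate quota (threshold 3,272 units). In-quota: 3,272 units at 10%; over-quota: 6,456 units at 39%.
Pro-rata value split: in-quota = ¥1,294,115.84 × 3,272/9,728 = ¥435,274.16; over-quota = ¥1,294,115.84 − ¥435,274.16 = ¥858,841.68.
In-quota duty = ¥435,274.16 × 10% = ¥43,527.42. Over-quota duty = ¥858,841.68 × 39% = ¥334,948.26.
Line duty = ¥43,527.42 + ¥334,948.26 = ¥378,475.68.
Line 3 (0825.59, Uloria, 664 liters, ¥23,565.36):
Base rate for 0825.59 is 2.5% + ¥1.12/liter.
Origin Uloria qualifies under the Junena–Uloria agreement and 0825.59 is covered: preferential rate Free applies instead.
The additional-duty order on 0825.59 targets Fenovia, not Uloria; it does not apply.
Duty = ¥23,565.36 × 0% = ¥0.00.
Total = ¥26,145.21 + ¥378,475.68 + ¥0.00 = ¥404,620.89.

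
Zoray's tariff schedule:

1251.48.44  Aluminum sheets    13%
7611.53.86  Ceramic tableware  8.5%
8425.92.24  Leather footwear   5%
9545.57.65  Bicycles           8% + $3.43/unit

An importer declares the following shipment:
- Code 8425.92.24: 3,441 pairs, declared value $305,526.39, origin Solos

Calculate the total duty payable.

$15,276.32

Line 1 (8425.92.24, Solos, 3,441 pairs, $305,526.39):
Base rate for 8425.92.24 is 5%.
Duty = $305,526.39 × 5% = $15,276.32.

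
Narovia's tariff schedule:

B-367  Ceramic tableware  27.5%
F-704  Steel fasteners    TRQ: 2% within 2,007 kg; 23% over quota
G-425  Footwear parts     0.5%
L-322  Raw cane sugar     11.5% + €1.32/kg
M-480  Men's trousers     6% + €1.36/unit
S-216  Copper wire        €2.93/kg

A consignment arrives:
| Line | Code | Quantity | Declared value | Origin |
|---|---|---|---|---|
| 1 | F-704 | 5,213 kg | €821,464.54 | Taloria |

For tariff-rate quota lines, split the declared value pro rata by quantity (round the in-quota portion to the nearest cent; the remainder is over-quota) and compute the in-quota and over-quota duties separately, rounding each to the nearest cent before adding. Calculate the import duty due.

€122,521.60

Line 1 (F-704, Taloria, 5,213 kg, €821,464.54):
Code F-704 is under a tariff-rate quota (threshold 2,007 kg). In-quota: 2,007 kg at 2%; over-quota: 3,206 kg at 23%.
Pro-rata value split: in-quota = €821,464.54 × 2,007/5,213 = €316,263.06; over-quota = €821,464.54 − €316,263.06 = €505,201.48.
In-quota duty = €316,263.06 × 2% = €6,325.26. Over-quota duty = €505,201.48 × 23% = €116,196.34.
Line duty = €6,325.26 + €116,196.34 = €122,521.60.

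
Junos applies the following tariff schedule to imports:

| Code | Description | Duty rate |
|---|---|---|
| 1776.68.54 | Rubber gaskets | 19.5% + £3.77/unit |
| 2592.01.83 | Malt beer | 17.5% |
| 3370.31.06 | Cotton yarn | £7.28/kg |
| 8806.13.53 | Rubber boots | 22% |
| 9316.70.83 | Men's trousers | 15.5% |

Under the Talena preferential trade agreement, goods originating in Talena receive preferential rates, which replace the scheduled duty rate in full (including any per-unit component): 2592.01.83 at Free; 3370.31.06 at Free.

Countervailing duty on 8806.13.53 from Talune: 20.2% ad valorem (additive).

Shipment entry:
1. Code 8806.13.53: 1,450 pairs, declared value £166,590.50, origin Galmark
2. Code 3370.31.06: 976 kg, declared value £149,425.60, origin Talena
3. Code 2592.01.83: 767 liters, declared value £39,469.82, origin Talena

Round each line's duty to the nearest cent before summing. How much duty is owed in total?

£36,649.91

Line 1 (8806.13.53, Galmark, 1,450 pairs, £166,590.50):
Base rate for 8806.13.53 is 22%.
The additional-duty order on 8806.13.53 targets Talune, not Galmark; it does not apply.
Duty = £166,590.50 × 22% = £36,649.91.
Line 2 (3370.31.06, Talena, 976 kg, £149,425.60):
Base rate for 3370.31.06 is £7.28/kg.
Origin Talena qualifies under the Junos–Talena agreement and 3370.31.06 is covered: preferential rate Free applies instead.
Duty = £149,425.60 × 0% = £0.00.
Line 3 (2592.01.83, Talena, 767 liters, £39,469.82):
Base rate for 2592.01.83 is 17.5%.
Origin Talena qualifies under the Junos–Talena agreement and 2592.01.83 is covered: preferential rate Free applies instead.
Duty = £39,469.82 × 0% = £0.00.
Total = £36,649.91 + £0.00 + £0.00 = £36,649.91.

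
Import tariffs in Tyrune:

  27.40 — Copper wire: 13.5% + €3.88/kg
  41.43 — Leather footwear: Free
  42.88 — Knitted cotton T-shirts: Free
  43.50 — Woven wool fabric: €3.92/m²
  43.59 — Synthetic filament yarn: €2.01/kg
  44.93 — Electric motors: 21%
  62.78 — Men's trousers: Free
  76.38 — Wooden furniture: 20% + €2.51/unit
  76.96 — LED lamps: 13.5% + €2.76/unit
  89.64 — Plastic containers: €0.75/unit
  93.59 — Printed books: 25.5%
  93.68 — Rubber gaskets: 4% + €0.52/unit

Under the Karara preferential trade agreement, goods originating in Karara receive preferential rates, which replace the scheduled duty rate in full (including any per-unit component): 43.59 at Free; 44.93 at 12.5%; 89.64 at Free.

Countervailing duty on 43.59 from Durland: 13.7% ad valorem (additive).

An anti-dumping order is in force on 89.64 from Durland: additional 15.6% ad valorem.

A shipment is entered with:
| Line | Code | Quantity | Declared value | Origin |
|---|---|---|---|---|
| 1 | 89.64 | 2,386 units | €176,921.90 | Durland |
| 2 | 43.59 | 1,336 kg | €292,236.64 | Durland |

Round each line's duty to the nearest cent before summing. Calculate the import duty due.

€72,111.10

Line 1 (89.64, Durland, 2,386 units, €176,921.90):
Base rate for 89.64 is €0.75/unit.
89.64 has an FTA preferential rate, but origin Durland is not Karara; base rate stands.
Additional duty on 89.64 from Durland: +15.6% ad valorem. Applied ad valorem rate = 15.6%.
Duty = €176,921.90 × 15.6% + 2,386 × €0.75 = €29,389.32.
Line 2 (43.59, Durland, 1,336 kg, €292,236.64):
Base rate for 43.59 is €2.01/kg.
43.59 has an FTA preferential rate, but origin Durland is not Karara; base rate stands.
Additional duty on 43.59 from Durland: +13.7% ad valorem. Applied ad valorem rate = 13.7%.
Duty = €292,236.64 × 13.7% + 1,336 × €2.01 = €42,721.78.
Total = €29,389.32 + €42,721.78 = €72,111.10.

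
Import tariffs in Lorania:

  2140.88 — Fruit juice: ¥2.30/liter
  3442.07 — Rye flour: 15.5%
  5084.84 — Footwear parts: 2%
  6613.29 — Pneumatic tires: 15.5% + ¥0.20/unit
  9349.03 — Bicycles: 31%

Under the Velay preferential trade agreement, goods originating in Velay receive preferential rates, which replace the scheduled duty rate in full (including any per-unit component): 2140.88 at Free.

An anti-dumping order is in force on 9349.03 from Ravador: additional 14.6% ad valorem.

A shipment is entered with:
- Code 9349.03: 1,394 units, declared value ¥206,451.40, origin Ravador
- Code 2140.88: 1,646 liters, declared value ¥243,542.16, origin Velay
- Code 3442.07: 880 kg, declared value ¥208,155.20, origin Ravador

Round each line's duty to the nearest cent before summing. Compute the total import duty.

Line 1 (9349.03, Ravador, 1,394 units, ¥206,451.40):
Base rate for 9349.03 is 31%.
Additional duty on 9349.03 from Ravador: +14.6%. Applied ad valorem rate: 31% + 14.6% = 45.6%.
Duty = ¥206,451.40 × 45.6% = ¥94,141.84.
Line 2 (2140.88, Velay, 1,646 liters, ¥243,542.16):
Base rate for 2140.88 is ¥2.30/liter.
Origin Velay qualifies under the Lorania–Velay agreement and 2140.88 is covered: preferential rate Free applies instead.
Duty = ¥243,542.16 × 0% = ¥0.00.
Line 3 (3442.07, Ravador, 880 kg, ¥208,155.20):
Base rate for 3442.07 is 15.5%.
Duty = ¥208,155.20 × 15.5% = ¥32,264.06.
Total = ¥94,141.84 + ¥0.00 + ¥32,264.06 = ¥126,405.90.

¥126,405.90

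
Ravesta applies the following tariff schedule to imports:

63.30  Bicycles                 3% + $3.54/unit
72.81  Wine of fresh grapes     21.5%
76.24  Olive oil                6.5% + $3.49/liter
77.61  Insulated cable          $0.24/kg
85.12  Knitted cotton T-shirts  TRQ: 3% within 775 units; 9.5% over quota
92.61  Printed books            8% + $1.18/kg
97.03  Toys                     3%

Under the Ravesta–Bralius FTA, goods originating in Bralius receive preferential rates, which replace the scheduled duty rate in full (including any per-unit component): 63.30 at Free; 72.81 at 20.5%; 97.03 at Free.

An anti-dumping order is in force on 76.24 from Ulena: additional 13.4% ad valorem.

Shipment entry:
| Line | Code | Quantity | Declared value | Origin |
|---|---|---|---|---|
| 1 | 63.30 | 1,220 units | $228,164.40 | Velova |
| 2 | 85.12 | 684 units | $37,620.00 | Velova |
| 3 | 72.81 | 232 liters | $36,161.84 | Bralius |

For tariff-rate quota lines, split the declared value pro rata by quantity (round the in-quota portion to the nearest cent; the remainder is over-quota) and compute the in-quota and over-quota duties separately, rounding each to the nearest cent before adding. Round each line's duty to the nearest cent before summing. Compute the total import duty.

Line 1 (63.30, Velova, 1,220 units, $228,164.40):
Base rate for 63.30 is 3% + $3.54/unit.
63.30 has an FTA preferential rate, but origin Velova is not Bralius; base rate stands.
Duty = $228,164.40 × 3% + 1,220 × $3.54 = $11,163.73.
Line 2 (85.12, Velova, 684 units, $37,620.00):
Code 85.12 is under a tariff-rate quota (threshold 775 units). Quantity 684 units is within the quota, so the in-quota rate 3% applies to the full value.
Duty = $37,620.00 × 3% = $1,128.60.
Line 3 (72.81, Bralius, 232 liters, $36,161.84):
Base rate for 72.81 is 21.5%.
Origin Bralius qualifies under the Ravesta–Bralius agreement and 72.81 is covered: preferential rate 20.5% applies instead.
Duty = $36,161.84 × 20.5% = $7,413.18.
Total = $11,163.73 + $1,128.60 + $7,413.18 = $19,705.51.

$19,705.51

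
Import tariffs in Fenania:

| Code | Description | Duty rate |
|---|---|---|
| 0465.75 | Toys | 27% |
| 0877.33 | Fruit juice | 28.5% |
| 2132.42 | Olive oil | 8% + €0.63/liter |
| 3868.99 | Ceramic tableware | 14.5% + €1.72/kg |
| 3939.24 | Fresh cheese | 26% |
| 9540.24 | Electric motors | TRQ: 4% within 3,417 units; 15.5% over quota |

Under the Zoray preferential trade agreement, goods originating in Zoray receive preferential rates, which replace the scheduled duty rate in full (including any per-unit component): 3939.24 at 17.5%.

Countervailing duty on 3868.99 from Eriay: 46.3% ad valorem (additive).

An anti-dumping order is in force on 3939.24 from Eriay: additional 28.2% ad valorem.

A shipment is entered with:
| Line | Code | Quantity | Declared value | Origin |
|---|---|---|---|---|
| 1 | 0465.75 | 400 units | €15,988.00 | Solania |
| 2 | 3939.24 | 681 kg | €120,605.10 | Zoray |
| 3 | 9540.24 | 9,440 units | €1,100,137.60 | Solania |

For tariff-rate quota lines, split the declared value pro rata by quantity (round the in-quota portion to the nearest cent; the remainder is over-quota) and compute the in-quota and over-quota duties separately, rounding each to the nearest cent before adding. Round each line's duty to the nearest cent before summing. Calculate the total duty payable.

€150,149.01

Line 1 (0465.75, Solania, 400 units, €15,988.00):
Base rate for 0465.75 is 27%.
Duty = €15,988.00 × 27% = €4,316.76.
Line 2 (3939.24, Zoray, 681 kg, €120,605.10):
Base rate for 3939.24 is 26%.
Origin Zoray qualifies under the Fenania–Zoray agreement and 3939.24 is covered: preferential rate 17.5% applies instead.
The additional-duty order on 3939.24 targets Eriay, not Zoray; it does not apply.
Duty = €120,605.10 × 17.5% = €21,105.89.
Line 3 (9540.24, Solania, 9,440 units, €1,100,137.60):
Code 9540.24 is under a tariff-rate quota (threshold 3,417 units). In-quota: 3,417 units at 4%; over-quota: 6,023 units at 15.5%.
Pro-rata value split: in-quota = €1,100,137.60 × 3,417/9,440 = €398,217.18; over-quota = €1,100,137.60 − €398,217.18 = €701,920.42.
In-quota duty = €398,217.18 × 4% = €15,928.69. Over-quota duty = €701,920.42 × 15.5% = €108,797.67.
Line duty = €15,928.69 + €108,797.67 = €124,726.36.
Total = €4,316.76 + €21,105.89 + €124,726.36 = €150,149.01.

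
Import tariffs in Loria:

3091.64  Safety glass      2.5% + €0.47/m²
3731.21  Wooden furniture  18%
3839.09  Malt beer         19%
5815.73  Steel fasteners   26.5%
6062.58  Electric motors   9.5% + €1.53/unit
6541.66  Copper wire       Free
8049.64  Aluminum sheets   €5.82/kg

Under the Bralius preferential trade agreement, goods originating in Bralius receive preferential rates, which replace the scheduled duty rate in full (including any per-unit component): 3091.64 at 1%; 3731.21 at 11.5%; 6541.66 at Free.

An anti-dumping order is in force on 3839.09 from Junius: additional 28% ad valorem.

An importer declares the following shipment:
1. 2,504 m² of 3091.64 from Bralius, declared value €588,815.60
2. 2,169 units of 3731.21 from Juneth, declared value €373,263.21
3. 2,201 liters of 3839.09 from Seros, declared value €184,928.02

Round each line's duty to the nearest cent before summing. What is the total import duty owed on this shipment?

Line 1 (3091.64, Bralius, 2,504 m², €588,815.60):
Base rate for 3091.64 is 2.5% + €0.47/m².
Origin Bralius qualifies under the Loria–Bralius agreement and 3091.64 is covered: preferential rate 1% applies instead.
Duty = €588,815.60 × 1% = €5,888.16.
Line 2 (3731.21, Juneth, 2,169 units, €373,263.21):
Base rate for 3731.21 is 18%.
3731.21 has an FTA preferential rate, but origin Juneth is not Bralius; base rate stands.
Duty = €373,263.21 × 18% = €67,187.38.
Line 3 (3839.09, Seros, 2,201 liters, €184,928.02):
Base rate for 3839.09 is 19%.
The additional-duty order on 3839.09 targets Junius, not Seros; it does not apply.
Duty = €184,928.02 × 19% = €35,136.32.
Total = €5,888.16 + €67,187.38 + €35,136.32 = €108,211.86.

€108,211.86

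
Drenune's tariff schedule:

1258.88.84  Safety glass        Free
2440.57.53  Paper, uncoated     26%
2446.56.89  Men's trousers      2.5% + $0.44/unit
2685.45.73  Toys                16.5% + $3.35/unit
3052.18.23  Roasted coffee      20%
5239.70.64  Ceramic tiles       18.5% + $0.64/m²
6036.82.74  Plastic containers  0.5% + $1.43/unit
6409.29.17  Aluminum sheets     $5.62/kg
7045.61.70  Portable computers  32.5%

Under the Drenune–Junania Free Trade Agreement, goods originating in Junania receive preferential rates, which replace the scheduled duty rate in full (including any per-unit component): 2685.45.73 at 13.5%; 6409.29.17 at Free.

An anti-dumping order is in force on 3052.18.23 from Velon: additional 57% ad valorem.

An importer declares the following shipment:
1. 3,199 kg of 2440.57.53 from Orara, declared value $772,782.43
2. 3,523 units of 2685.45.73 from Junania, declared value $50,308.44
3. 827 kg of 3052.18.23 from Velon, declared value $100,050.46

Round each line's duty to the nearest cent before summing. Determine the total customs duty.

Line 1 (2440.57.53, Orara, 3,199 kg, $772,782.43):
Base rate for 2440.57.53 is 26%.
Duty = $772,782.43 × 26% = $200,923.43.
Line 2 (2685.45.73, Junania, 3,523 units, $50,308.44):
Base rate for 2685.45.73 is 16.5% + $3.35/unit.
Origin Junania qualifies under the Drenune–Junania agreement and 2685.45.73 is covered: preferential rate 13.5% applies instead.
Duty = $50,308.44 × 13.5% = $6,791.64.
Line 3 (3052.18.23, Velon, 827 kg, $100,050.46):
Base rate for 3052.18.23 is 20%.
Additional duty on 3052.18.23 from Velon: +57%. Applied ad valorem rate: 20% + 57% = 77%.
Duty = $100,050.46 × 77% = $77,038.85.
Total = $200,923.43 + $6,791.64 + $77,038.85 = $284,753.92.

$284,753.92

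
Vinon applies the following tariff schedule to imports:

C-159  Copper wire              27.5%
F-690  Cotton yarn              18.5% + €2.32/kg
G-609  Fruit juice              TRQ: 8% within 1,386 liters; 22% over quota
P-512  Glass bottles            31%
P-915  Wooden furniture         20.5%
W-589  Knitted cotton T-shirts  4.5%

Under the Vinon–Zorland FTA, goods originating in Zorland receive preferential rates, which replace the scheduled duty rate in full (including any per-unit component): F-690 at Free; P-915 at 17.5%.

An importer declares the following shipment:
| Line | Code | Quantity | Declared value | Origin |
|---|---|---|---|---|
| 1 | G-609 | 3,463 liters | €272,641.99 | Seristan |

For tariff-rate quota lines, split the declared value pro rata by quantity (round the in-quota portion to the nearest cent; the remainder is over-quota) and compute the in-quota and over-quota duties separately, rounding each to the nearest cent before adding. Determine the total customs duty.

€44,704.47

Line 1 (G-609, Seristan, 3,463 liters, €272,641.99):
Code G-609 is under a tariff-rate quota (threshold 1,386 liters). In-quota: 1,386 liters at 8%; over-quota: 2,077 liters at 22%.
Pro-rata value split: in-quota = €272,641.99 × 1,386/3,463 = €109,119.78; over-quota = €272,641.99 − €109,119.78 = €163,522.21.
In-quota duty = €109,119.78 × 8% = €8,729.58. Over-quota duty = €163,522.21 × 22% = €35,974.89.
Line duty = €8,729.58 + €35,974.89 = €44,704.47.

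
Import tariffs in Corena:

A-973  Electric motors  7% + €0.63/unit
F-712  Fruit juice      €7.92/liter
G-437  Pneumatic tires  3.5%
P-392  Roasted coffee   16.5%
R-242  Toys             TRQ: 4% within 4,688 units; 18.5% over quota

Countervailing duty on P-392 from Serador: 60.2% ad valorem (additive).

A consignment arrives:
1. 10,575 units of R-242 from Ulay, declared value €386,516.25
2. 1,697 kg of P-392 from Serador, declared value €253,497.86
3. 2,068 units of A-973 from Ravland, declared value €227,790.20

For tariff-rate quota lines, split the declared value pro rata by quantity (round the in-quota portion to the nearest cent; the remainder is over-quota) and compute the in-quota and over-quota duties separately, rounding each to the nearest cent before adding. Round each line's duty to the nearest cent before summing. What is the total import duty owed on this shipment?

€258,341.29

Line 1 (R-242, Ulay, 10,575 units, €386,516.25):
Code R-242 is under a tariff-rate quota (threshold 4,688 units). In-quota: 4,688 units at 4%; over-quota: 5,887 units at 18.5%.
Pro-rata value split: in-quota = €386,516.25 × 4,688/10,575 = €171,346.40; over-quota = €386,516.25 − €171,346.40 = €215,169.85.
In-quota duty = €171,346.40 × 4% = €6,853.86. Over-quota duty = €215,169.85 × 18.5% = €39,806.42.
Line duty = €6,853.86 + €39,806.42 = €46,660.28.
Line 2 (P-392, Serador, 1,697 kg, €253,497.86):
Base rate for P-392 is 16.5%.
Additional duty on P-392 from Serador: +60.2%. Applied ad valorem rate: 16.5% + 60.2% = 76.7%.
Duty = €253,497.86 × 76.7% = €194,432.86.
Line 3 (A-973, Ravland, 2,068 units, €227,790.20):
Base rate for A-973 is 7% + €0.63/unit.
Duty = €227,790.20 × 7% + 2,068 × €0.63 = €17,248.15.
Total = €46,660.28 + €194,432.86 + €17,248.15 = €258,341.29.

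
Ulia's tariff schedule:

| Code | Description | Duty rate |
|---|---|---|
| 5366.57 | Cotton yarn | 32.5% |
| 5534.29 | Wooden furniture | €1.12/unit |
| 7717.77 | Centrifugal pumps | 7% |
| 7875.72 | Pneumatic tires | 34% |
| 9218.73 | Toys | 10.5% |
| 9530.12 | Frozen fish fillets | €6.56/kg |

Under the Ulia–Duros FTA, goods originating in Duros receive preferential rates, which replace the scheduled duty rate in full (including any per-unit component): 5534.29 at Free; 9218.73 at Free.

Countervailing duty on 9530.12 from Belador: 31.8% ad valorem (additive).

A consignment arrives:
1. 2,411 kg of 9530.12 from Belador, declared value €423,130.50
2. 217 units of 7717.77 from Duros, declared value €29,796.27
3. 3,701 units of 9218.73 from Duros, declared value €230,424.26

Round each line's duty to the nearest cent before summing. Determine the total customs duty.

€152,457.40

Line 1 (9530.12, Belador, 2,411 kg, €423,130.50):
Base rate for 9530.12 is €6.56/kg.
Additional duty on 9530.12 from Belador: +31.8% ad valorem. Applied ad valorem rate = 31.8%.
Duty = €423,130.50 × 31.8% + 2,411 × €6.56 = €150,371.66.
Line 2 (7717.77, Duros, 217 units, €29,796.27):
Base rate for 7717.77 is 7%.
Origin Duros is the FTA partner but 7717.77 is not on the preference list; base rate stands.
Duty = €29,796.27 × 7% = €2,085.74.
Line 3 (9218.73, Duros, 3,701 units, €230,424.26):
Base rate for 9218.73 is 10.5%.
Origin Duros qualifies under the Ulia–Duros agreement and 9218.73 is covered: preferential rate Free applies instead.
Duty = €230,424.26 × 0% = €0.00.
Total = €150,371.66 + €2,085.74 + €0.00 = €152,457.40.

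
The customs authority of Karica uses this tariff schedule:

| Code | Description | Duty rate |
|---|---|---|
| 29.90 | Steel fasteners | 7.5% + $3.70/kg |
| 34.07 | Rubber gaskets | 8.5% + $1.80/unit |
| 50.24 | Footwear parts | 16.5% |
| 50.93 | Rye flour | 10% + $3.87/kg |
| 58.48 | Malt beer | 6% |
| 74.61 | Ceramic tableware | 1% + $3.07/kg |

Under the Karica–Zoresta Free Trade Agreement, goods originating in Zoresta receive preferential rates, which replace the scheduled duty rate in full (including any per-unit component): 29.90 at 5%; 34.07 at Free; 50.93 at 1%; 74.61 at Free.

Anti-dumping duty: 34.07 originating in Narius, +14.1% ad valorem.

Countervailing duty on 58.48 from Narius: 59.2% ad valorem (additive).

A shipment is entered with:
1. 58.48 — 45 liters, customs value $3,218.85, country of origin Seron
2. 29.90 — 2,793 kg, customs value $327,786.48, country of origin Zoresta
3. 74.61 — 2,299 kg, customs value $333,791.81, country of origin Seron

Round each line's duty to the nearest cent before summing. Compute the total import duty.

$26,978.30

Line 1 (58.48, Seron, 45 liters, $3,218.85):
Base rate for 58.48 is 6%.
The additional-duty order on 58.48 targets Narius, not Seron; it does not apply.
Duty = $3,218.85 × 6% = $193.13.
Line 2 (29.90, Zoresta, 2,793 kg, $327,786.48):
Base rate for 29.90 is 7.5% + $3.70/kg.
Origin Zoresta qualifies under the Karica–Zoresta agreement and 29.90 is covered: preferential rate 5% applies instead.
Duty = $327,786.48 × 5% = $16,389.32.
Line 3 (74.61, Seron, 2,299 kg, $333,791.81):
Base rate for 74.61 is 1% + $3.07/kg.
74.61 has an FTA preferential rate, but origin Seron is not Zoresta; base rate stands.
Duty = $333,791.81 × 1% + 2,299 × $3.07 = $10,395.85.
Total = $193.13 + $16,389.32 + $10,395.85 = $26,978.30.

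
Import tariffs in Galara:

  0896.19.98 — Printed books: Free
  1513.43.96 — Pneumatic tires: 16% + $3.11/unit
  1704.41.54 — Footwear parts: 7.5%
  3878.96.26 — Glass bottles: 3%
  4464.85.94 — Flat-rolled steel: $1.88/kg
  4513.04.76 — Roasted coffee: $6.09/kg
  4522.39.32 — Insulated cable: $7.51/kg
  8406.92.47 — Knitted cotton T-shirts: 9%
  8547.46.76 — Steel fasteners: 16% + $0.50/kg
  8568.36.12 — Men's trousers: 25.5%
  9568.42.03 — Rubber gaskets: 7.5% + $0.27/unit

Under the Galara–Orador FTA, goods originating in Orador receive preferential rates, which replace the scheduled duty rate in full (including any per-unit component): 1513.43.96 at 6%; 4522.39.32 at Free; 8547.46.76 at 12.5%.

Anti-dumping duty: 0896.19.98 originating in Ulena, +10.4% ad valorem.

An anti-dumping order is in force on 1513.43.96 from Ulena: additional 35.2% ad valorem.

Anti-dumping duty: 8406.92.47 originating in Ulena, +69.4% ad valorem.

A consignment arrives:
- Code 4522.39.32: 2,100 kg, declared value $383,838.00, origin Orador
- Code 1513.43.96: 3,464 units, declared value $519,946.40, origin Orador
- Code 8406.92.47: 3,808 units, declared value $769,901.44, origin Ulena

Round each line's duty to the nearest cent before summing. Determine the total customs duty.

Line 1 (4522.39.32, Orador, 2,100 kg, $383,838.00):
Base rate for 4522.39.32 is $7.51/kg.
Origin Orador qualifies under the Galara–Orador agreement and 4522.39.32 is covered: preferential rate Free applies instead.
Duty = $383,838.00 × 0% = $0.00.
Line 2 (1513.43.96, Orador, 3,464 units, $519,946.40):
Base rate for 1513.43.96 is 16% + $3.11/unit.
Origin Orador qualifies under the Galara–Orador agreement and 1513.43.96 is covered: preferential rate 6% applies instead.
The additional-duty order on 1513.43.96 targets Ulena, not Orador; it does not apply.
Duty = $519,946.40 × 6% = $31,196.78.
Line 3 (8406.92.47, Ulena, 3,808 units, $769,901.44):
Base rate for 8406.92.47 is 9%.
Additional duty on 8406.92.47 from Ulena: +69.4%. Applied ad valorem rate: 9% + 69.4% = 78.4%.
Duty = $769,901.44 × 78.4% = $603,602.73.
Total = $0.00 + $31,196.78 + $603,602.73 = $634,799.51.

$634,799.51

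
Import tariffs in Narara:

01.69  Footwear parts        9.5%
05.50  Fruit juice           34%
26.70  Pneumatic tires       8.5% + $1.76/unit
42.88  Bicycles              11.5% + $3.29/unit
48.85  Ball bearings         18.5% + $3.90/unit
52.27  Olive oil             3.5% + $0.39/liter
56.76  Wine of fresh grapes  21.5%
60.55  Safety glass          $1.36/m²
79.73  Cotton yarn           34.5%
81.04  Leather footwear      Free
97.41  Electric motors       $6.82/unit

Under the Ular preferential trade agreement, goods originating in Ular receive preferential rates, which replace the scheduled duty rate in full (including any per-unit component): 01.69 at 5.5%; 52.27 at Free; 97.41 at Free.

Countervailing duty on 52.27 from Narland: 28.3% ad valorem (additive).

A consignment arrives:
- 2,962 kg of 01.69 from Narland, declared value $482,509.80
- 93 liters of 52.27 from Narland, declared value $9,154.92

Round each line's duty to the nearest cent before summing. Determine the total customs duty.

Line 1 (01.69, Narland, 2,962 kg, $482,509.80):
Base rate for 01.69 is 9.5%.
01.69 has an FTA preferential rate, but origin Narland is not Ular; base rate stands.
Duty = $482,509.80 × 9.5% = $45,838.43.
Line 2 (52.27, Narland, 93 liters, $9,154.92):
Base rate for 52.27 is 3.5% + $0.39/liter.
52.27 has an FTA preferential rate, but origin Narland is not Ular; base rate stands.
Additional duty on 52.27 from Narland: +28.3%. Applied ad valorem rate: 3.5% + 28.3% = 31.8%.
Duty = $9,154.92 × 31.8% + 93 × $0.39 = $2,947.53.
Total = $45,838.43 + $2,947.53 = $48,785.96.

$48,785.96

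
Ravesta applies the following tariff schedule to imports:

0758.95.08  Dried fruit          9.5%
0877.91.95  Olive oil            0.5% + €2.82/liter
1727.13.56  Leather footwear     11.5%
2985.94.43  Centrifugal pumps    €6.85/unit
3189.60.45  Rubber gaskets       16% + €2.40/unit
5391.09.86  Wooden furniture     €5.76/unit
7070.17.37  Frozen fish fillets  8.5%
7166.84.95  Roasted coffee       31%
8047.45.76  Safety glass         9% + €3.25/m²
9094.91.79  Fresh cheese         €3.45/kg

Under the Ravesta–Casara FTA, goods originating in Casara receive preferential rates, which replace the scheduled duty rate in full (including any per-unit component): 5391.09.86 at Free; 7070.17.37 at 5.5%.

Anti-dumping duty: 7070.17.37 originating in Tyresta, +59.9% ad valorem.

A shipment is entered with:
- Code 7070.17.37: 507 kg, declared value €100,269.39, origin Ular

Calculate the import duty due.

€8,522.90

Line 1 (7070.17.37, Ular, 507 kg, €100,269.39):
Base rate for 7070.17.37 is 8.5%.
7070.17.37 has an FTA preferential rate, but origin Ular is not Casara; base rate stands.
The additional-duty order on 7070.17.37 targets Tyresta, not Ular; it does not apply.
Duty = €100,269.39 × 8.5% = €8,522.90.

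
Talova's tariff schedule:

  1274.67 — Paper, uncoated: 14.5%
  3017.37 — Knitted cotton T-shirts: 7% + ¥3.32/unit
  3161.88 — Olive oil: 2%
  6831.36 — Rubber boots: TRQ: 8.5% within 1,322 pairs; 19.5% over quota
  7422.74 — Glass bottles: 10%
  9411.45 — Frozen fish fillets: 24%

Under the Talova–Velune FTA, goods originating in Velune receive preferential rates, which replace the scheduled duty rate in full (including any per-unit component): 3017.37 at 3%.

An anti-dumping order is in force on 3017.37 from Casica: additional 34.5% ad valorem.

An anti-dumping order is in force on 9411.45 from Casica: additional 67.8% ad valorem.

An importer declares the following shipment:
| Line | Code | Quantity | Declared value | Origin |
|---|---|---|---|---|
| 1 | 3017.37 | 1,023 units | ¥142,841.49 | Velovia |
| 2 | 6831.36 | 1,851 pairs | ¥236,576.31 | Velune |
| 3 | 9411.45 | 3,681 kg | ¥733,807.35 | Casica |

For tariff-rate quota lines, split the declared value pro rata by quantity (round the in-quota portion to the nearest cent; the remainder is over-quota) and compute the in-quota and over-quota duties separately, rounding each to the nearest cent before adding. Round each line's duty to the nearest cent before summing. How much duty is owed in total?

¥714,576.66

Line 1 (3017.37, Velovia, 1,023 units, ¥142,841.49):
Base rate for 3017.37 is 7% + ¥3.32/unit.
3017.37 has an FTA preferential rate, but origin Velovia is not Velune; base rate stands.
The additional-duty order on 3017.37 targets Casica, not Velovia; it does not apply.
Duty = ¥142,841.49 × 7% + 1,023 × ¥3.32 = ¥13,395.26.
Line 2 (6831.36, Velune, 1,851 pairs, ¥236,576.31):
Code 6831.36 is under a tariff-rate quota (threshold 1,322 pairs). In-quota: 1,322 pairs at 8.5%; over-quota: 529 pairs at 19.5%.
Pro-rata value split: in-quota = ¥236,576.31 × 1,322/1,851 = ¥168,964.82; over-quota = ¥236,576.31 − ¥168,964.82 = ¥67,611.49.
In-quota duty = ¥168,964.82 × 8.5% = ¥14,362.01. Over-quota duty = ¥67,611.49 × 19.5% = ¥13,184.24.
Line duty = ¥14,362.01 + ¥13,184.24 = ¥27,546.25.
Line 3 (9411.45, Casica, 3,681 kg, ¥733,807.35):
Base rate for 9411.45 is 24%.
Additional duty on 9411.45 from Casica: +67.8%. Applied ad valorem rate: 24% + 67.8% = 91.8%.
Duty = ¥733,807.35 × 91.8% = ¥673,635.15.
Total = ¥13,395.26 + ¥27,546.25 + ¥673,635.15 = ¥714,576.66.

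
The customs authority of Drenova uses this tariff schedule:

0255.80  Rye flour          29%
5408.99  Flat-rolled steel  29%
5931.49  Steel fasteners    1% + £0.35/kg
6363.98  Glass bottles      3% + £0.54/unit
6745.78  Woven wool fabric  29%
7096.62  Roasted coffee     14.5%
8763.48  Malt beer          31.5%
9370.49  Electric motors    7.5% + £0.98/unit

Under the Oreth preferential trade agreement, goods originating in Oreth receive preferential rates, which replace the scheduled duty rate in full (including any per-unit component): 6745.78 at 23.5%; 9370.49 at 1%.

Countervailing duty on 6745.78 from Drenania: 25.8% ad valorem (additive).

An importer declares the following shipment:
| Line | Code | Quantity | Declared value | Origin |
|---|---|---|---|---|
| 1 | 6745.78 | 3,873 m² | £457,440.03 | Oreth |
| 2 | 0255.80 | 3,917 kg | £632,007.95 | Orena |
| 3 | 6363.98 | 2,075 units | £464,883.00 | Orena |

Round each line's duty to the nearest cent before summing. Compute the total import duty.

£305,847.71

Line 1 (6745.78, Oreth, 3,873 m², £457,440.03):
Base rate for 6745.78 is 29%.
Origin Oreth qualifies under the Drenova–Oreth agreement and 6745.78 is covered: preferential rate 23.5% applies instead.
The additional-duty order on 6745.78 targets Drenania, not Oreth; it does not apply.
Duty = £457,440.03 × 23.5% = £107,498.41.
Line 2 (0255.80, Orena, 3,917 kg, £632,007.95):
Base rate for 0255.80 is 29%.
Duty = £632,007.95 × 29% = £183,282.31.
Line 3 (6363.98, Orena, 2,075 units, £464,883.00):
Base rate for 6363.98 is 3% + £0.54/unit.
Duty = £464,883.00 × 3% + 2,075 × £0.54 = £15,066.99.
Total = £107,498.41 + £183,282.31 + £15,066.99 = £305,847.71.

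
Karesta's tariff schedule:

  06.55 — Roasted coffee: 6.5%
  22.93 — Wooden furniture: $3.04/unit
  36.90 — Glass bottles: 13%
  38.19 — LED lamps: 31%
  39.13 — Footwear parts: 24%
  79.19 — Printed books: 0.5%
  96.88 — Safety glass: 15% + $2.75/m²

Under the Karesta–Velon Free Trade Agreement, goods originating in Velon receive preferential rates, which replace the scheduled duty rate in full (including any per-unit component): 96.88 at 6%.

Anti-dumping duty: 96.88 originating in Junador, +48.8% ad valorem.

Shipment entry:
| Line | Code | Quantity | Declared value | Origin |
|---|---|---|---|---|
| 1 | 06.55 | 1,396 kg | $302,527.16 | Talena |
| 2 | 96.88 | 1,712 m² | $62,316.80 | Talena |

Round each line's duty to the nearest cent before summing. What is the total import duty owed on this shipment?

$33,719.79

Line 1 (06.55, Talena, 1,396 kg, $302,527.16):
Base rate for 06.55 is 6.5%.
Duty = $302,527.16 × 6.5% = $19,664.27.
Line 2 (96.88, Talena, 1,712 m², $62,316.80):
Base rate for 96.88 is 15% + $2.75/m².
96.88 has an FTA preferential rate, but origin Talena is not Velon; base rate stands.
The additional-duty order on 96.88 targets Junador, not Talena; it does not apply.
Duty = $62,316.80 × 15% + 1,712 × $2.75 = $14,055.52.
Total = $19,664.27 + $14,055.52 = $33,719.79.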